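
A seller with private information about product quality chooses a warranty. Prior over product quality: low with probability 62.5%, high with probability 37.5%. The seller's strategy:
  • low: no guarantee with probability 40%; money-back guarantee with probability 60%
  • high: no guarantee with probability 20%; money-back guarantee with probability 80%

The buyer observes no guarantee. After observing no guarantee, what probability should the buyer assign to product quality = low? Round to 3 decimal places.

0.769

Apply Bayes' rule using the sender's strategy as the likelihood.
P(no guarantee) = 0.625·0.4 + 0.375·0.2 = 0.325
P(low | no guarantee) = (0.625·0.4) / 0.325 = 0.25 / 0.325 = 0.769231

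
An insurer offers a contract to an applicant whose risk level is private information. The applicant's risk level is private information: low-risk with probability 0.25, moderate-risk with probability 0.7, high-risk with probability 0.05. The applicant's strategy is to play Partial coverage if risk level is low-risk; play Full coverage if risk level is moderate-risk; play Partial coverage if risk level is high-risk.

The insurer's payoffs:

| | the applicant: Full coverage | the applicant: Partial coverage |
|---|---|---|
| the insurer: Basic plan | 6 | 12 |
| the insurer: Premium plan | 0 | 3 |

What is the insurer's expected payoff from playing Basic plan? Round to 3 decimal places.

Take the expectation over the applicant's risk level, weighting each type's action by its prior probability.
E[Basic plan] = 0.25·12 + 0.7·6 + 0.05·12 = 3 + 4.2 + 0.6 = 7.8

7.800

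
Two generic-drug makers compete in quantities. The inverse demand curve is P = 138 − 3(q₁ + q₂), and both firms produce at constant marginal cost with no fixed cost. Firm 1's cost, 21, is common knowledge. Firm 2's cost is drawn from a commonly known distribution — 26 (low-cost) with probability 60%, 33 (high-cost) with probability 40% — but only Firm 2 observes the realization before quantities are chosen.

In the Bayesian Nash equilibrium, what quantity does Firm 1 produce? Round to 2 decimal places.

13.87

Each type of Firm 2 best-responds to q₁; Firm 1 best-responds to the expected q₂ over Firm 2's types.
Firm 2 with cost c maximizes (138 − 3(q₁+q₂) − c)·q₂, giving q₂(c) = (138 − c − 3q₁)/6.
E[c₂] = 0.6·26 + 0.4·33 = 28.8
Firm 1's FOC against E[q₂] yields q₁ = (138 − 2·21 + E[c₂])/9 = (138 − 42 + 28.8)/9 = 13.8667.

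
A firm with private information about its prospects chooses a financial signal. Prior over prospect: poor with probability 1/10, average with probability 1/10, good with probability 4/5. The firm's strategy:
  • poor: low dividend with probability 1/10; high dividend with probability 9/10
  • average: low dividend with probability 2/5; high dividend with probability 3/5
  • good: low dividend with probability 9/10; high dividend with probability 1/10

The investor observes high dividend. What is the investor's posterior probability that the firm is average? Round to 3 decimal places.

0.261

P(high dividend) = (1/10)·(9/10) + (1/10)·(3/5) + (4/5)·(1/10) = 23/100
P(average | high dividend) = ((1/10)·(3/5)) / (23/100) = (3/50) / (23/100) = 6/23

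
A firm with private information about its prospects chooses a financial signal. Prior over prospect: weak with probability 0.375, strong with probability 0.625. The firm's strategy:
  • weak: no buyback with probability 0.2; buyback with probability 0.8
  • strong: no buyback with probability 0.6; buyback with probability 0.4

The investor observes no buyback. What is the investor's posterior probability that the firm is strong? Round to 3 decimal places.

P(no buyback) = 0.375·0.2 + 0.625·0.6 = 0.45
P(strong | no buyback) = (0.625·0.6) / 0.45 = 0.375 / 0.45 = 0.833333

0.833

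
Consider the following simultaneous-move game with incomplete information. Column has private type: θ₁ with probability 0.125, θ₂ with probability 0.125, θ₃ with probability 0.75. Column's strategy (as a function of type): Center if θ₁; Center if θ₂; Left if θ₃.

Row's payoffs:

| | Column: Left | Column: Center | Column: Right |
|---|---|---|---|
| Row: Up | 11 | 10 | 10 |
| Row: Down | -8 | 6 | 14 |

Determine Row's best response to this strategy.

Compute Row's expected payoff for each action, taking the expectation over Column's type.
E[Up] = 0.125·(10) + 0.125·(10) + 0.75·(11) = 10.75
E[Down] = 0.125·(6) + 0.125·(6) + 0.75·(-8) = -4.5
Best response: Up (10.75 is the largest).

Up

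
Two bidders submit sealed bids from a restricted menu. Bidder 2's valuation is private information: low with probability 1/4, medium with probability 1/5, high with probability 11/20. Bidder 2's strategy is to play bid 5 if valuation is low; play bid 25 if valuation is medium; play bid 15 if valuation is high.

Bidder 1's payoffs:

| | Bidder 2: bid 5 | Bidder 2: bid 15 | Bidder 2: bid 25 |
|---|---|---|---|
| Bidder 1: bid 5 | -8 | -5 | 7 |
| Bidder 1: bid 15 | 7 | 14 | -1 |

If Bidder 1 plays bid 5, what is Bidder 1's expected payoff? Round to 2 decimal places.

E[bid 5] = 1/4·(-8) + 1/5·7 + 11/20·(-5) = (-2) + 7/5 + (-11/4) = -67/20

-3.35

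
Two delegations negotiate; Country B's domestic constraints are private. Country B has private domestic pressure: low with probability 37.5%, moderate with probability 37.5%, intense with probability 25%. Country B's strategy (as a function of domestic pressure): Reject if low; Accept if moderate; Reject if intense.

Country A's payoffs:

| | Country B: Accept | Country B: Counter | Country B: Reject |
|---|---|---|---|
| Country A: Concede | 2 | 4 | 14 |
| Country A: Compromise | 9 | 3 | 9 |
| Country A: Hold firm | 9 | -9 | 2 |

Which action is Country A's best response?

E[Concede] = 0.375·(14) + 0.375·(2) + 0.25·(14) = 9.5
E[Compromise] = 0.375·(9) + 0.375·(9) + 0.25·(9) = 9
E[Hold firm] = 0.375·(2) + 0.375·(9) + 0.25·(2) = 4.625
Best response: Concede (9.5 is the largest).

Concede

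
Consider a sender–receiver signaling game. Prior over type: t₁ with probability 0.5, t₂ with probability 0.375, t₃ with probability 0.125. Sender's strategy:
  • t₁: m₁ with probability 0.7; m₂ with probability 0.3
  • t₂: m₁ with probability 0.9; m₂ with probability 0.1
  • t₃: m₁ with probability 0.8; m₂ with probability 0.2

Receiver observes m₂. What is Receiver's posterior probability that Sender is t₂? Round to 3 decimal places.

0.176

Apply Bayes' rule using the sender's strategy as the likelihood.
P(m₂) = 0.5·0.3 + 0.375·0.1 + 0.125·0.2 = 0.2125
P(t₂ | m₂) = (0.375·0.1) / 0.2125 = 0.0375 / 0.2125 = 0.176471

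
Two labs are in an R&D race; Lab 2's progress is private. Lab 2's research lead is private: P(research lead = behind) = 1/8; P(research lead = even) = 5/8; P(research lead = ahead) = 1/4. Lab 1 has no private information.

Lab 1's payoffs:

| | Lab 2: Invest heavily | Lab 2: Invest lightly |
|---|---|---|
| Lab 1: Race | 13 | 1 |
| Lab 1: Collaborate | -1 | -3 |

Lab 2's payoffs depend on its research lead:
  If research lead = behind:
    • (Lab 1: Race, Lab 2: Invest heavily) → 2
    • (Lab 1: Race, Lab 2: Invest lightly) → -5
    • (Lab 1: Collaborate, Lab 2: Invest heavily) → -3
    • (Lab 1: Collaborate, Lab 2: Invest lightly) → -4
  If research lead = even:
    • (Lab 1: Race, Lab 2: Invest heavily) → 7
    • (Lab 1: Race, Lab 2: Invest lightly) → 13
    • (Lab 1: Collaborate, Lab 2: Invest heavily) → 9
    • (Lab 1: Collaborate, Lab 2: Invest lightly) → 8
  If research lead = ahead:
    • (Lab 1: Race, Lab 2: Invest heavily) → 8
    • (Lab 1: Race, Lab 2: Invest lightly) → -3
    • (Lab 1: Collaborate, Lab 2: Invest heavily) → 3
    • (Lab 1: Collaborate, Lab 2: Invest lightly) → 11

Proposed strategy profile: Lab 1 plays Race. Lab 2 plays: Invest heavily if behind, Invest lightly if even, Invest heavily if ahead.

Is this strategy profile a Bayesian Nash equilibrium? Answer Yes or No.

A profile is a BNE iff every type of every player is best-responding given beliefs about the other side.
Lab 1 plays Race: E[Race] = 1/8·(13) + 5/8·(1) + 1/4·(13) = 11/2; E[Collaborate] = -9/4. Best-responding. ✓
Lab 2 (research lead behind), facing Race: Invest heavily gives 2, Invest lightly gives -5. Proposed Invest heavily is best. ✓
Lab 2 (research lead even), facing Race: Invest heavily gives 7, Invest lightly gives 13. Proposed Invest lightly is best. ✓
Lab 2 (research lead ahead), facing Race: Invest heavily gives 8, Invest lightly gives -3. Proposed Invest heavily is best. ✓

Yes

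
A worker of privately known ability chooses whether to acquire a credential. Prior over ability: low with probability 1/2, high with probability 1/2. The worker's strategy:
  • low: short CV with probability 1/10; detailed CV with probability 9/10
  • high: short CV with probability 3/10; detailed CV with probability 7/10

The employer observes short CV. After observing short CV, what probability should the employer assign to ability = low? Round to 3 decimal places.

0.250

Apply Bayes' rule using the sender's strategy as the likelihood.
P(short CV) = (1/2)·(1/10) + (1/2)·(3/10) = 1/5
P(low | short CV) = ((1/2)·(1/10)) / (1/5) = (1/20) / (1/5) = 1/4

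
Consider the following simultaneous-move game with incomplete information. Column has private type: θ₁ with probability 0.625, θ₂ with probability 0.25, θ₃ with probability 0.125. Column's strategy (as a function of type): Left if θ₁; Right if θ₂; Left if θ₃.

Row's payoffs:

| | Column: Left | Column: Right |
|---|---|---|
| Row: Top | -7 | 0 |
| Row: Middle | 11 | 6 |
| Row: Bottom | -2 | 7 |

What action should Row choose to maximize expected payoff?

E[Top] = 0.625·(-7) + 0.25·(0) + 0.125·(-7) = -5.25
E[Middle] = 0.625·(11) + 0.25·(6) + 0.125·(11) = 9.75
E[Bottom] = 0.625·(-2) + 0.25·(7) + 0.125·(-2) = 0.25
Best response: Middle (9.75 is the largest).

Middle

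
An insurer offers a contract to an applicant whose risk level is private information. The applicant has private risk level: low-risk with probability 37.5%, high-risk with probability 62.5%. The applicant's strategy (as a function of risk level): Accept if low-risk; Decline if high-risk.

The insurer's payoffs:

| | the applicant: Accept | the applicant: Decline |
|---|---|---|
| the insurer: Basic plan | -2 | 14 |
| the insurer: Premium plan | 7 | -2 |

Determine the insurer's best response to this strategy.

E[Basic plan] = 0.375·(-2) + 0.625·(14) = 8
E[Premium plan] = 0.375·(7) + 0.625·(-2) = 1.375
Best response: Basic plan (8 is the largest).

Basic plan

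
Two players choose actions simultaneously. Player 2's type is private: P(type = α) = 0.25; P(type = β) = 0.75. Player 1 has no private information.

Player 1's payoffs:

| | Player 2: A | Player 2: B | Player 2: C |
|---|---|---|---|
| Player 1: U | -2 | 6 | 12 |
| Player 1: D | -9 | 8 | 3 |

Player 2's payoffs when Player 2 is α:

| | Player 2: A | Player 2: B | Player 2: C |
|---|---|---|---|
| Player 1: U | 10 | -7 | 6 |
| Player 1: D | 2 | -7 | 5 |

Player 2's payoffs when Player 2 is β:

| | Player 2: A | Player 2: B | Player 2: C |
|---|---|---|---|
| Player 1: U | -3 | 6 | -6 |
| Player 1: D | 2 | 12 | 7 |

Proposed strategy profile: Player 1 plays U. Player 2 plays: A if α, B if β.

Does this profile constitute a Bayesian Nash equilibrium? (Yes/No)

Yes

A profile is a BNE iff every type of every player is best-responding given beliefs about the other side.
Player 1 plays U: E[U] = 0.25·(-2) + 0.75·(6) = 4; E[D] = 3.75. Best-responding. ✓
Player 2 (type α), facing U: A gives 10, B gives -7, C gives 6. Proposed A is best. ✓
Player 2 (type β), facing U: A gives -3, B gives 6, C gives -6. Proposed B is best. ✓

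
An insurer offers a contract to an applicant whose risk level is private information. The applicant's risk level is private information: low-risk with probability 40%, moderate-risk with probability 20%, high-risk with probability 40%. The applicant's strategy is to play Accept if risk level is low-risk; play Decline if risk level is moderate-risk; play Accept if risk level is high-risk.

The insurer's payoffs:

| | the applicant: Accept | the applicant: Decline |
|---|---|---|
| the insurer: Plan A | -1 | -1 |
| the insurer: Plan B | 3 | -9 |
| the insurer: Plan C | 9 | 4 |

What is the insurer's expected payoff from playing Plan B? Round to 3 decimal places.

0.600

E[Plan B] = 0.4·3 + 0.2·(-9) + 0.4·3 = 1.2 + (-1.8) + 1.2 = 0.6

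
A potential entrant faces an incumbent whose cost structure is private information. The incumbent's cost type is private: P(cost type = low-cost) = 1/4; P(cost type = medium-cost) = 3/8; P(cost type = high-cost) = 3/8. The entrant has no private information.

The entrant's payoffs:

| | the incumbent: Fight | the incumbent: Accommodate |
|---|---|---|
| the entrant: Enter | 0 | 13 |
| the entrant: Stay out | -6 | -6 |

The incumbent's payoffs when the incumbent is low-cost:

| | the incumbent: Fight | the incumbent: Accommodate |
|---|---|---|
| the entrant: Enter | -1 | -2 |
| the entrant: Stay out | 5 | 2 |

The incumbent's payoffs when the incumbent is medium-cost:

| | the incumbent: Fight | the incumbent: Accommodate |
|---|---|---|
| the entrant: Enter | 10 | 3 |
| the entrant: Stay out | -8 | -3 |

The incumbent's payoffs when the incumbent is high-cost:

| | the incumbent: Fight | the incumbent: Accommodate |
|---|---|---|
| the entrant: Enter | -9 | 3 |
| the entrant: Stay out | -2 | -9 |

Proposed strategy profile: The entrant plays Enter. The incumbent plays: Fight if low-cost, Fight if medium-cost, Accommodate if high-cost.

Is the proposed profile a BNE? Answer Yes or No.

Yes

A profile is a BNE iff every type of every player is best-responding given beliefs about the other side.
The entrant plays Enter: E[Enter] = 1/4·(0) + 3/8·(0) + 3/8·(13) = 39/8; E[Stay out] = -6. Best-responding. ✓
The incumbent (cost type low-cost), facing Enter: Fight gives -1, Accommodate gives -2. Proposed Fight is best. ✓
The incumbent (cost type medium-cost), facing Enter: Fight gives 10, Accommodate gives 3. Proposed Fight is best. ✓
The incumbent (cost type high-cost), facing Enter: Fight gives -9, Accommodate gives 3. Proposed Accommodate is best. ✓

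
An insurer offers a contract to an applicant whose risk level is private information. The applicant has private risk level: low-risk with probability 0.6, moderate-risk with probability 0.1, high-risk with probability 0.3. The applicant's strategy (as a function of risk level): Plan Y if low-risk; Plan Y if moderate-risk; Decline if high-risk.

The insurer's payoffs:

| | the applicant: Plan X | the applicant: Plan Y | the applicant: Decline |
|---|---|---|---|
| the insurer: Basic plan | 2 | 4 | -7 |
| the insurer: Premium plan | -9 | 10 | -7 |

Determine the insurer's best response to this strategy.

Premium plan

Compute the insurer's expected payoff for each action, taking the expectation over the applicant's type.
E[Basic plan] = 0.6·(4) + 0.1·(4) + 0.3·(-7) = 0.7
E[Premium plan] = 0.6·(10) + 0.1·(10) + 0.3·(-7) = 4.9
Best response: Premium plan (4.9 is the largest).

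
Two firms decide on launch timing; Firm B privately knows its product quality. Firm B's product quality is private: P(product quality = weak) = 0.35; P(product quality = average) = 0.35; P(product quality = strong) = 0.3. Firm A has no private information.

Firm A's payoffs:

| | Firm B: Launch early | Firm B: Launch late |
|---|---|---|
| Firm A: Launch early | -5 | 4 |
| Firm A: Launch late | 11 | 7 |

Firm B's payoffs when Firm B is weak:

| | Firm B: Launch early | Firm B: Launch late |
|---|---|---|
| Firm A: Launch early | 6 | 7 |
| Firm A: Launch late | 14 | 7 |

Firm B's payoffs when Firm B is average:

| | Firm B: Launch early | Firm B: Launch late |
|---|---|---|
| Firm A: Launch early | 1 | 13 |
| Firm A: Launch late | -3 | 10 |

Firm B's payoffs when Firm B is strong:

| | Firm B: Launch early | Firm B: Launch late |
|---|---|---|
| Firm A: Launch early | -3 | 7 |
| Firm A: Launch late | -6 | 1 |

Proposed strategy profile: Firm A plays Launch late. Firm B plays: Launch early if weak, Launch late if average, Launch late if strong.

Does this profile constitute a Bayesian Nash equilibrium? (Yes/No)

Yes

Firm A plays Launch late: E[Launch late] = 0.35·(11) + 0.35·(7) + 0.3·(7) = 8.4; E[Launch early] = 0.85. Best-responding. ✓
Firm B (product quality weak), facing Launch late: Launch early gives 14, Launch late gives 7. Proposed Launch early is best. ✓
Firm B (product quality average), facing Launch late: Launch early gives -3, Launch late gives 10. Proposed Launch late is best. ✓
Firm B (product quality strong), facing Launch late: Launch early gives -6, Launch late gives 1. Proposed Launch late is best. ✓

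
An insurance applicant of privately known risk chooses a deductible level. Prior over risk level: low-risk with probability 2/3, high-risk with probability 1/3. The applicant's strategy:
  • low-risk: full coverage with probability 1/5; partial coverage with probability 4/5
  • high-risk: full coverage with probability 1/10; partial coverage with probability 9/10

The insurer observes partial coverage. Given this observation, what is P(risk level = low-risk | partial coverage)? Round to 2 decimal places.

0.64

Apply Bayes' rule using the sender's strategy as the likelihood.
P(partial coverage) = (2/3)·(4/5) + (1/3)·(9/10) = 5/6
P(low-risk | partial coverage) = ((2/3)·(4/5)) / (5/6) = (8/15) / (5/6) = 16/25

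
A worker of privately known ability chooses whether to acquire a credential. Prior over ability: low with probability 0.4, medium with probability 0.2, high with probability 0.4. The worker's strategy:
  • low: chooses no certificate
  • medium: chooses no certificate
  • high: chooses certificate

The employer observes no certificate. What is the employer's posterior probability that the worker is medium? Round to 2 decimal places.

0.33

P(no certificate) = 0.4·1 + 0.2·1 + 0.4·0 = 0.6
P(medium | no certificate) = (0.2·1) / 0.6 = 0.2 / 0.6 = 0.333333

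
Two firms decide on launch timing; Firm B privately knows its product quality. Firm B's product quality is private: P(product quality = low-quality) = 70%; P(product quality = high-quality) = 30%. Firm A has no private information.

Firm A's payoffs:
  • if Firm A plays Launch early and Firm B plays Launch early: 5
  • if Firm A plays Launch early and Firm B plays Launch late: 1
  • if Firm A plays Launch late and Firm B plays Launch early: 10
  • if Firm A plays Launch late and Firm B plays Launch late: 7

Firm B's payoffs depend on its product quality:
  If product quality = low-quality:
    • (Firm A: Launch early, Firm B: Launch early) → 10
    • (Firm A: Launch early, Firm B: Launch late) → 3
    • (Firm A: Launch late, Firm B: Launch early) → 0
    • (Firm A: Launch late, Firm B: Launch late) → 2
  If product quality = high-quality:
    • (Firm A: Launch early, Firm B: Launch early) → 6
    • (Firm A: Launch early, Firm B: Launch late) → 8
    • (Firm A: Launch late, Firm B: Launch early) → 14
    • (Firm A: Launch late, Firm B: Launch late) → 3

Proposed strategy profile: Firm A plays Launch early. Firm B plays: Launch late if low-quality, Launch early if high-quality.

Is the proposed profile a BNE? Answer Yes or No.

No

Firm A plays Launch early: E[Launch early] = 0.7·(1) + 0.3·(5) = 2.2; E[Launch late] = 7.9. Not best-responding. ✗
Firm B (product quality low-quality), facing Launch early: Launch early gives 10, Launch late gives 3. Proposed Launch late is not best — profitable deviation exists. ✗
Firm B (product quality high-quality), facing Launch early: Launch early gives 6, Launch late gives 8. Proposed Launch early is not best — profitable deviation exists. ✗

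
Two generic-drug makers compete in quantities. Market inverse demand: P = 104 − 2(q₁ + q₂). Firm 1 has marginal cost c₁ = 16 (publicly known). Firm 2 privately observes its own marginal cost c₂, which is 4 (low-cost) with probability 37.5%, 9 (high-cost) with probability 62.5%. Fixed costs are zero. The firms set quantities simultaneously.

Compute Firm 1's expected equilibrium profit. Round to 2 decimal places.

Firm 2 with cost c maximizes (104 − 2(q₁+q₂) − c)·q₂, giving q₂(c) = (104 − c − 2q₁)/4.
E[c₂] = 0.375·4 + 0.625·9 = 7.125
Firm 1's FOC against E[q₂] yields q₁ = (104 − 2·16 + E[c₂])/6 = (104 − 32 + 7.125)/6 = 13.1875.
E[P] = 104 − 2·(q₁ + E[q₂]) = 42.375; Firm 1's expected profit = (E[P] − 16)·q₁ = (42.375 − 16)·13.1875 = 347.82.

347.82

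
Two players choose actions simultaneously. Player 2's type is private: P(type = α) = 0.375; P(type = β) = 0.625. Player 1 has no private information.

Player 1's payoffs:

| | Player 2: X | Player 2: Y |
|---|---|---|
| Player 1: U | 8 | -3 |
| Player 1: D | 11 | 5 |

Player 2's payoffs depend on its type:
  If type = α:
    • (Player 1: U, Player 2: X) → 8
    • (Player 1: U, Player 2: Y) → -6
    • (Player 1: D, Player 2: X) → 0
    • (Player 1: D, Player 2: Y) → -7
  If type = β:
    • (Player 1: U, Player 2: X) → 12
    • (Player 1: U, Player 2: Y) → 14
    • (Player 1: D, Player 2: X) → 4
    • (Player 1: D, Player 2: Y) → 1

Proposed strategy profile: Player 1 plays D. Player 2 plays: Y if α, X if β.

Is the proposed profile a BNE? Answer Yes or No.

Player 1 plays D: E[D] = 0.375·(5) + 0.625·(11) = 8.75; E[U] = 3.875. Best-responding. ✓
Player 2 (type α), facing D: X gives 0, Y gives -7. Proposed Y is not best — profitable deviation exists. ✗
Player 2 (type β), facing D: X gives 4, Y gives 1. Proposed X is best. ✓

No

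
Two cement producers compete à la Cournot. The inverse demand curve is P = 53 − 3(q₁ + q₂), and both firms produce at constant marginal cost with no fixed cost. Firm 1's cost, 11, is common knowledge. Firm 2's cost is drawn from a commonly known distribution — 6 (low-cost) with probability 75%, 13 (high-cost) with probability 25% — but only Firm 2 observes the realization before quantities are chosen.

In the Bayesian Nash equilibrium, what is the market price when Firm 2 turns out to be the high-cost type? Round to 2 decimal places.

Firm 2 with cost c maximizes (53 − 3(q₁+q₂) − c)·q₂, giving q₂(c) = (53 − c − 3q₁)/6.
E[c₂] = 0.75·6 + 0.25·13 = 7.75
Firm 1's FOC against E[q₂] yields q₁ = (53 − 2·11 + E[c₂])/9 = (53 − 22 + 7.75)/9 = 4.30556.
q₂(high-cost) = 4.51389, so P = 53 − 3·(4.30556 + 4.51389) = 26.5417.

26.54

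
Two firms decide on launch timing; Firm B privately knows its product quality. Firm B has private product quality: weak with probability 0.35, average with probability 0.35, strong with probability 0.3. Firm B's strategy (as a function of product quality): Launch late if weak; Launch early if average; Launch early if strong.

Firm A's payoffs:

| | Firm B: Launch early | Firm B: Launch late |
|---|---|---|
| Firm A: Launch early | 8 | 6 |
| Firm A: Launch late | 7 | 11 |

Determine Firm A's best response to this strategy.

E[Launch early] = 0.35·(6) + 0.35·(8) + 0.3·(8) = 7.3
E[Launch late] = 0.35·(11) + 0.35·(7) + 0.3·(7) = 8.4
Best response: Launch late (8.4 is the largest).

Launch late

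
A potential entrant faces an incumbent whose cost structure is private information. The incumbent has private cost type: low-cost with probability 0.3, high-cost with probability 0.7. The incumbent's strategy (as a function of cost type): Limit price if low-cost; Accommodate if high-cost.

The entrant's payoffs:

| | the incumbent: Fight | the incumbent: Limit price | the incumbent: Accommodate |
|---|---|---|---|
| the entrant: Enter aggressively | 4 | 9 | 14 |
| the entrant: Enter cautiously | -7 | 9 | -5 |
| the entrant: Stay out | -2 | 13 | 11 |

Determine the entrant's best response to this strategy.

Enter aggressively

Compute the entrant's expected payoff for each action, taking the expectation over the incumbent's type.
E[Enter aggressively] = 0.3·(9) + 0.7·(14) = 12.5
E[Enter cautiously] = 0.3·(9) + 0.7·(-5) = -0.8
E[Stay out] = 0.3·(13) + 0.7·(11) = 11.6
Best response: Enter aggressively (12.5 is the largest).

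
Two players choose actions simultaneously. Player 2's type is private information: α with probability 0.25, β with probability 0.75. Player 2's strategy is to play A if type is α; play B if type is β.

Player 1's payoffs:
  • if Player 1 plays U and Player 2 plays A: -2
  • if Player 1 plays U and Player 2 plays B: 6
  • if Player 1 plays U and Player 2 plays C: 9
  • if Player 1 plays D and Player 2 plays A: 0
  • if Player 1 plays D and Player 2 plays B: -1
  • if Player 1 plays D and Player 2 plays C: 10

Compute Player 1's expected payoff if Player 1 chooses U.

4

E[U] = 0.25·(-2) + 0.75·6 = (-0.5) + 4.5 = 4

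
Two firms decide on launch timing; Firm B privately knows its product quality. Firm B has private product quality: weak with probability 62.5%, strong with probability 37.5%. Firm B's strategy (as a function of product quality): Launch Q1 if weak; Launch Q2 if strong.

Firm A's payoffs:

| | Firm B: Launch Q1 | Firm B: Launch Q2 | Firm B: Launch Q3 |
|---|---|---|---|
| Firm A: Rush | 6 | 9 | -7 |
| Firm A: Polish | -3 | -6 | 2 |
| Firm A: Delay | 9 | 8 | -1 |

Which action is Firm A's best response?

Delay

E[Rush] = 0.625·(6) + 0.375·(9) = 7.125
E[Polish] = 0.625·(-3) + 0.375·(-6) = -4.125
E[Delay] = 0.625·(9) + 0.375·(8) = 8.625
Best response: Delay (8.625 is the largest).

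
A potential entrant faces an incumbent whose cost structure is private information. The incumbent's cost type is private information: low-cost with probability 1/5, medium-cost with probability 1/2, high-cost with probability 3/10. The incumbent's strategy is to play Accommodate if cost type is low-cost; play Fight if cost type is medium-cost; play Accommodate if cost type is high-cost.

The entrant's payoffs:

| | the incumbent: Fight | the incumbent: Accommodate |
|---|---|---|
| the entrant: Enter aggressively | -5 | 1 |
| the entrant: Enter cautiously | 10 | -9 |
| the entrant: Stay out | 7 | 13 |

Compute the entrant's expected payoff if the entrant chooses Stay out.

10

E[Stay out] = 1/5·13 + 1/2·7 + 3/10·13 = 13/5 + 7/2 + 39/10 = 10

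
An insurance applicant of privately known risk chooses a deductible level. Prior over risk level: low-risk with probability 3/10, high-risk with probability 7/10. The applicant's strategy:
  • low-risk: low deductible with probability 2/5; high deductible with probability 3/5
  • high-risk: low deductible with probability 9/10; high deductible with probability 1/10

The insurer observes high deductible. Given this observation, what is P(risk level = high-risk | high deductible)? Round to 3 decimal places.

P(high deductible) = (3/10)·(3/5) + (7/10)·(1/10) = 1/4
P(high-risk | high deductible) = ((7/10)·(1/10)) / (1/4) = (7/100) / (1/4) = 7/25

0.280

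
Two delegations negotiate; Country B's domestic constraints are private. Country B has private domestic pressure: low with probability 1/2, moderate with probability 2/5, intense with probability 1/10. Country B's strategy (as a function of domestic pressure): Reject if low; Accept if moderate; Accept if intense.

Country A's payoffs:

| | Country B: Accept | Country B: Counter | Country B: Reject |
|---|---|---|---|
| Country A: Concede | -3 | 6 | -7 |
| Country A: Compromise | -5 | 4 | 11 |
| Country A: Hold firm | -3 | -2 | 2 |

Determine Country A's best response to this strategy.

Compromise

E[Concede] = 1/2·(-7) + 2/5·(-3) + 1/10·(-3) = -5
E[Compromise] = 1/2·(11) + 2/5·(-5) + 1/10·(-5) = 3
E[Hold firm] = 1/2·(2) + 2/5·(-3) + 1/10·(-3) = -1/2
Best response: Compromise (3 is the largest).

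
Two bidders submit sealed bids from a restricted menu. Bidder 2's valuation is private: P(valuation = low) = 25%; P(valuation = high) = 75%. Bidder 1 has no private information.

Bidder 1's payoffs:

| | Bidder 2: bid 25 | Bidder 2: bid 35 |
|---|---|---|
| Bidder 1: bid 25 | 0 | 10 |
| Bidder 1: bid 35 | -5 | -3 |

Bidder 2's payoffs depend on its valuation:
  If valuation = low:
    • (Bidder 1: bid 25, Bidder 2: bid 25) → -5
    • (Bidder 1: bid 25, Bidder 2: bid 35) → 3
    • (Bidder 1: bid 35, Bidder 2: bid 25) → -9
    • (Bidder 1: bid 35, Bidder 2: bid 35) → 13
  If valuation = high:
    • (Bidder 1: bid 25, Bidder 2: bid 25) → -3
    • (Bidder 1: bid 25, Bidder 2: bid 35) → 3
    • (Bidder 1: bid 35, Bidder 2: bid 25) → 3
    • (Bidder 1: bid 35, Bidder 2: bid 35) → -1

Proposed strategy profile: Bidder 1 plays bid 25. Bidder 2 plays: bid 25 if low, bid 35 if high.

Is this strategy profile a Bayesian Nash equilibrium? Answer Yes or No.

Bidder 1 plays bid 25: E[bid 25] = 0.25·(0) + 0.75·(10) = 7.5; E[bid 35] = -3.5. Best-responding. ✓
Bidder 2 (valuation low), facing bid 25: bid 25 gives -5, bid 35 gives 3. Proposed bid 25 is not best — profitable deviation exists. ✗
Bidder 2 (valuation high), facing bid 25: bid 25 gives -3, bid 35 gives 3. Proposed bid 35 is best. ✓

No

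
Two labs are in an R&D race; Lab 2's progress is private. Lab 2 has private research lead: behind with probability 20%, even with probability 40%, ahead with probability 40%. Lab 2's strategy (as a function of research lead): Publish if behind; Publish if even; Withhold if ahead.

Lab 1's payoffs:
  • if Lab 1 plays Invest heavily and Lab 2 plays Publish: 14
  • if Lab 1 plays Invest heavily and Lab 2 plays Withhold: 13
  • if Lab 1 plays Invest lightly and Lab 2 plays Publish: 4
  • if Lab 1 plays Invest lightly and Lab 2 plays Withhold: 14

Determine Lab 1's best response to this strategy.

Invest heavily

E[Invest heavily] = 0.2·(14) + 0.4·(14) + 0.4·(13) = 13.6
E[Invest lightly] = 0.2·(4) + 0.4·(4) + 0.4·(14) = 8
Best response: Invest heavily (13.6 is the largest).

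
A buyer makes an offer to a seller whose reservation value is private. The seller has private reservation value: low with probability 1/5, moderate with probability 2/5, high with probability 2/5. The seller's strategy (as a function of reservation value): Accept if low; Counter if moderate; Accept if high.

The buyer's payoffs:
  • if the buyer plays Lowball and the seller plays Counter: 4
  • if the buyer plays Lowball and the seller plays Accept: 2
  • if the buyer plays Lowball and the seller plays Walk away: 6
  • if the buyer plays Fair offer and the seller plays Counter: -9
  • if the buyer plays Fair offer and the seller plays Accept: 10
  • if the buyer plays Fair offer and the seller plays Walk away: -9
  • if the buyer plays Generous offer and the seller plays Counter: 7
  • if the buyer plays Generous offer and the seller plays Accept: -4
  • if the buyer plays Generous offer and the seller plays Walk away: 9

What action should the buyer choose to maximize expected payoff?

E[Lowball] = 1/5·(2) + 2/5·(4) + 2/5·(2) = 14/5
E[Fair offer] = 1/5·(10) + 2/5·(-9) + 2/5·(10) = 12/5
E[Generous offer] = 1/5·(-4) + 2/5·(7) + 2/5·(-4) = 2/5
Best response: Lowball (14/5 is the largest).

Lowball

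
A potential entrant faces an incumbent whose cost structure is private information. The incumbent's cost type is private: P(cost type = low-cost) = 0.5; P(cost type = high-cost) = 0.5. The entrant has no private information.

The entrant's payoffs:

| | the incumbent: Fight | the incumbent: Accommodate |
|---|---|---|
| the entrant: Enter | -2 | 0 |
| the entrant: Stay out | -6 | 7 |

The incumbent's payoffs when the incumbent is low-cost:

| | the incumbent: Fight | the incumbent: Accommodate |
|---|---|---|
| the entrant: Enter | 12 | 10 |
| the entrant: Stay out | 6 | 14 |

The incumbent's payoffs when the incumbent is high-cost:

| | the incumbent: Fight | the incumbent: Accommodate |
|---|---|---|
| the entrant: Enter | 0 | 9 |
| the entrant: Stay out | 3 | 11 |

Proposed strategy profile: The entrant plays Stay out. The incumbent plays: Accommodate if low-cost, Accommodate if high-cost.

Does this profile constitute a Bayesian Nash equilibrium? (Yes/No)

A profile is a BNE iff every type of every player is best-responding given beliefs about the other side.
The entrant plays Stay out: E[Stay out] = 0.5·(7) + 0.5·(7) = 7; E[Enter] = 0. Best-responding. ✓
The incumbent (cost type low-cost), facing Stay out: Fight gives 6, Accommodate gives 14. Proposed Accommodate is best. ✓
The incumbent (cost type high-cost), facing Stay out: Fight gives 3, Accommodate gives 11. Proposed Accommodate is best. ✓

Yes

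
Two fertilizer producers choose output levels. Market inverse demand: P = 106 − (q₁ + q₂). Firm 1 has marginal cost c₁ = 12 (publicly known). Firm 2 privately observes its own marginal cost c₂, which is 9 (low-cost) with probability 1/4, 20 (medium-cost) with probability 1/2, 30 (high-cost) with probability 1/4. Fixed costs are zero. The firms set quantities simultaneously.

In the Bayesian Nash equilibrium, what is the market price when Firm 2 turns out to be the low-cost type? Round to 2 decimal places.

40.54

Firm 2 with cost c maximizes (106 − (q₁+q₂) − c)·q₂, giving q₂(c) = (106 − c − q₁)/2.
E[c₂] = 1/4·9 + 1/2·20 + 1/4·30 = 19.75
Firm 1's FOC against E[q₂] yields q₁ = (106 − 2·12 + E[c₂])/3 = (106 − 24 + 19.75)/3 = 33.9167.
q₂(low-cost) = 31.5417, so P = 106 − (33.9167 + 31.5417) = 40.5417.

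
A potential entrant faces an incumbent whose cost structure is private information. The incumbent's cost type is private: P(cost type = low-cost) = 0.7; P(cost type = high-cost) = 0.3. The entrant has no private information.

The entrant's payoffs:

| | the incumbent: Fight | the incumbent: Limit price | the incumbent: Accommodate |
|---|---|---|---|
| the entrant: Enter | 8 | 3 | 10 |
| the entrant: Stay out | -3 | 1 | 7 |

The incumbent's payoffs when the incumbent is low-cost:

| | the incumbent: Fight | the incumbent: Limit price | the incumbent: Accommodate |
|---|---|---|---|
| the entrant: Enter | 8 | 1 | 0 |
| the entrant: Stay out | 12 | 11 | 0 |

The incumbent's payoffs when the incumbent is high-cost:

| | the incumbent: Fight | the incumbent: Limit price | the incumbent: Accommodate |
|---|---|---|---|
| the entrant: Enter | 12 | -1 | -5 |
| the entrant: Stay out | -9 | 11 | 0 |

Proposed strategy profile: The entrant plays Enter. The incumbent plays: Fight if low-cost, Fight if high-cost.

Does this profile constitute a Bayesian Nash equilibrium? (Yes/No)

Yes

A profile is a BNE iff every type of every player is best-responding given beliefs about the other side.
The entrant plays Enter: E[Enter] = 0.7·(8) + 0.3·(8) = 8; E[Stay out] = -3. Best-responding. ✓
The incumbent (cost type low-cost), facing Enter: Fight gives 8, Limit price gives 1, Accommodate gives 0. Proposed Fight is best. ✓
The incumbent (cost type high-cost), facing Enter: Fight gives 12, Limit price gives -1, Accommodate gives -5. Proposed Fight is best. ✓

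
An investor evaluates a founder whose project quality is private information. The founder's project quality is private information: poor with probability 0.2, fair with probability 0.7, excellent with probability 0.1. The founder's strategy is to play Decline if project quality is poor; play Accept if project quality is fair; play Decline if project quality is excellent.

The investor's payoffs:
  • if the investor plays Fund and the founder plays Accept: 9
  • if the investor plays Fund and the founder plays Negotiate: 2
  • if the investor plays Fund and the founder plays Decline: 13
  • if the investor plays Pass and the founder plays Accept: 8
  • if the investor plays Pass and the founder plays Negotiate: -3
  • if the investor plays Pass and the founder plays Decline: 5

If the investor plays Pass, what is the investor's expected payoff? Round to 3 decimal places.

7.100

Take the expectation over the founder's project quality, weighting each type's action by its prior probability.
E[Pass] = 0.2·5 + 0.7·8 + 0.1·5 = 1 + 5.6 + 0.5 = 7.1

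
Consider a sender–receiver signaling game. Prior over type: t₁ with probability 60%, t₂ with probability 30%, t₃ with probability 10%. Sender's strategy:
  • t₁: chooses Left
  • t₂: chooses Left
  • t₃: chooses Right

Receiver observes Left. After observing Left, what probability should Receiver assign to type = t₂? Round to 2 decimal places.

0.33

P(Left) = 0.6·1 + 0.3·1 + 0.1·0 = 0.9
P(t₂ | Left) = (0.3·1) / 0.9 = 0.3 / 0.9 = 0.333333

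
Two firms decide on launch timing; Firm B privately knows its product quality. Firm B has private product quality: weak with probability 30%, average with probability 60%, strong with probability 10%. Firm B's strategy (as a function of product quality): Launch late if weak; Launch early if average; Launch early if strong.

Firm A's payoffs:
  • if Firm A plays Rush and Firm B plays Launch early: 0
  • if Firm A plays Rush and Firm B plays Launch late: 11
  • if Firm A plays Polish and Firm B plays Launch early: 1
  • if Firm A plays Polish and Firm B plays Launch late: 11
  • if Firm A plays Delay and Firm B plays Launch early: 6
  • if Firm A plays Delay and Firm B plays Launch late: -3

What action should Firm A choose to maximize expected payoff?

Polish

E[Rush] = 0.3·(11) + 0.6·(0) + 0.1·(0) = 3.3
E[Polish] = 0.3·(11) + 0.6·(1) + 0.1·(1) = 4
E[Delay] = 0.3·(-3) + 0.6·(6) + 0.1·(6) = 3.3
Best response: Polish (4 is the largest).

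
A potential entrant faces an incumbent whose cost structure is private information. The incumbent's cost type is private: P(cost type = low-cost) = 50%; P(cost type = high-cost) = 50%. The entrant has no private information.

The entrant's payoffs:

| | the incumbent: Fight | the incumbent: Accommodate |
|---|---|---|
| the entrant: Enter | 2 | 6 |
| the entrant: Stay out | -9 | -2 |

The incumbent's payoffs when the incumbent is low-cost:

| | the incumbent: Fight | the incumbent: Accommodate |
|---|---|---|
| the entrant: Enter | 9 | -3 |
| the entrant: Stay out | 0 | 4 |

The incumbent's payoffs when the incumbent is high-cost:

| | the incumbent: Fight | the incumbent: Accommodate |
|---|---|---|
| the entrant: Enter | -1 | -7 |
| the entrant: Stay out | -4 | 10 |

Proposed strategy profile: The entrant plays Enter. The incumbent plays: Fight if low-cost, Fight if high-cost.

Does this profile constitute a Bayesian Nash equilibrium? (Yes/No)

Yes

A profile is a BNE iff every type of every player is best-responding given beliefs about the other side.
The entrant plays Enter: E[Enter] = 0.5·(2) + 0.5·(2) = 2; E[Stay out] = -9. Best-responding. ✓
The incumbent (cost type low-cost), facing Enter: Fight gives 9, Accommodate gives -3. Proposed Fight is best. ✓
The incumbent (cost type high-cost), facing Enter: Fight gives -1, Accommodate gives -7. Proposed Fight is best. ✓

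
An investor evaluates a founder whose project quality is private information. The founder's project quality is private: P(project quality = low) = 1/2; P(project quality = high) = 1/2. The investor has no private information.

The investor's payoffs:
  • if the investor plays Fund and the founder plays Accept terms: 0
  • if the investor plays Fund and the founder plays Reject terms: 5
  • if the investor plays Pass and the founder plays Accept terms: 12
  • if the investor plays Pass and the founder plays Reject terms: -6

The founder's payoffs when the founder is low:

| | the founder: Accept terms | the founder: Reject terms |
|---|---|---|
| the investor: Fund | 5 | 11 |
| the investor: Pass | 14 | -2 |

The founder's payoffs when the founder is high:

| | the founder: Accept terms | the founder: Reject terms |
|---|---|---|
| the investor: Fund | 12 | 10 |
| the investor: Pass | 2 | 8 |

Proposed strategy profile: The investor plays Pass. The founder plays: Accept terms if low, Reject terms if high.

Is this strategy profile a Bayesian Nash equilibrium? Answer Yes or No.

Yes

The investor plays Pass: E[Pass] = 1/2·(12) + 1/2·(-6) = 3; E[Fund] = 5/2. Best-responding. ✓
The founder (project quality low), facing Pass: Accept terms gives 14, Reject terms gives -2. Proposed Accept terms is best. ✓
The founder (project quality high), facing Pass: Accept terms gives 2, Reject terms gives 8. Proposed Reject terms is best. ✓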